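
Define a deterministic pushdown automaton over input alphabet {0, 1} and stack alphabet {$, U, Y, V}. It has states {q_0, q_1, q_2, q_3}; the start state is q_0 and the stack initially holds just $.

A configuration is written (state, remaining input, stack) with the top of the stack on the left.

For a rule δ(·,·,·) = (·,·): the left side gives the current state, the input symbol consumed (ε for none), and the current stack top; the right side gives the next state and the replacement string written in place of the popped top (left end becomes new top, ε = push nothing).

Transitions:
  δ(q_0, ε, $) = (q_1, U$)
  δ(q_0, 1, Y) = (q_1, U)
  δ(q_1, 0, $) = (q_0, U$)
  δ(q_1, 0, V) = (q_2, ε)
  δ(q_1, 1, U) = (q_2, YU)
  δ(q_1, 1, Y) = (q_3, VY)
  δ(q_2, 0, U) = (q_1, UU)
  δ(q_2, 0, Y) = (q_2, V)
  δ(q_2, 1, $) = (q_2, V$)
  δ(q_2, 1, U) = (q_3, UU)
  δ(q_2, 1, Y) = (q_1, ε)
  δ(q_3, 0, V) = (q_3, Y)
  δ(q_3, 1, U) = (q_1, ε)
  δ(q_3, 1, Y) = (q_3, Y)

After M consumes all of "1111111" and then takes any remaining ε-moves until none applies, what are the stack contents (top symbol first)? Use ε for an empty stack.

YU$

(q_0, 1111111, $)
  ε-move, top $: go to q_1, push U$ → (q_1, 1111111, U$)
  read 1, top U: go to q_2, push YU → (q_2, 111111, YU$)
  read 1, top Y: go to q_1, push ε → (q_1, 11111, U$)
  read 1, top U: go to q_2, push YU → (q_2, 1111, YU$)
  read 1, top Y: go to q_1, push ε → (q_1, 111, U$)
  read 1, top U: go to q_2, push YU → (q_2, 11, YU$)
  read 1, top Y: go to q_1, push ε → (q_1, 1, U$)
  read 1, top U: go to q_2, push YU → (q_2, ε, YU$)
All input consumed in state q_2 with stack YU$.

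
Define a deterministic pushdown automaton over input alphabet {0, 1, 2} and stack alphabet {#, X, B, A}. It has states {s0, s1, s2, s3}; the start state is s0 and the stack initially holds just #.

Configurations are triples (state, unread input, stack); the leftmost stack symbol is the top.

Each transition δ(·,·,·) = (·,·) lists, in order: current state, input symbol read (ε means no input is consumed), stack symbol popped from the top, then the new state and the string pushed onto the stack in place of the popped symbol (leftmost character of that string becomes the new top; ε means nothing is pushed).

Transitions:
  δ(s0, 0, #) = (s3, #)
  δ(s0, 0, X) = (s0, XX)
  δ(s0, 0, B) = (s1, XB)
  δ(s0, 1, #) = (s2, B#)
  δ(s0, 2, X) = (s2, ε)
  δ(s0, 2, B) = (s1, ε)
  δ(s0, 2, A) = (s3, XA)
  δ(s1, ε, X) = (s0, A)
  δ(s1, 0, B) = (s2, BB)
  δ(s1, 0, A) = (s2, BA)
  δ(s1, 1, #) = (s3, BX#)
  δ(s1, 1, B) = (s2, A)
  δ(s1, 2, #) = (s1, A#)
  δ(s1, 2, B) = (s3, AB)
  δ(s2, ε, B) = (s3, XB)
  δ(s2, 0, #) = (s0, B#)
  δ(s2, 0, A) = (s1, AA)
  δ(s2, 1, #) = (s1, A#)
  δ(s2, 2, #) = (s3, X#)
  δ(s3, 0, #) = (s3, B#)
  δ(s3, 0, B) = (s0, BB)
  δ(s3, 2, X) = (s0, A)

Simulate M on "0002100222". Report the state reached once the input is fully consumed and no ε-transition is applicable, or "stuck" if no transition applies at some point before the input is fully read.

(s0, 0002100222, #)
  read 0, top #: go to s3, push # → (s3, 002100222, #)
  read 0, top #: go to s3, push B# → (s3, 02100222, B#)
  read 0, top B: go to s0, push BB → (s0, 2100222, BB#)
  read 2, top B: go to s1, push ε → (s1, 100222, B#)
  read 1, top B: go to s2, push A → (s2, 00222, A#)
  read 0, top A: go to s1, push AA → (s1, 0222, AA#)
  read 0, top A: go to s2, push BA → (s2, 222, BAA#)
  ε-move, top B: go to s3, push XB → (s3, 222, XBAA#)
  read 2, top X: go to s0, push A → (s0, 22, ABAA#)
  read 2, top A: go to s3, push XA → (s3, 2, XABAA#)
  read 2, top X: go to s0, push A → (s0, ε, AABAA#)
All input consumed; M is in state s0.

s0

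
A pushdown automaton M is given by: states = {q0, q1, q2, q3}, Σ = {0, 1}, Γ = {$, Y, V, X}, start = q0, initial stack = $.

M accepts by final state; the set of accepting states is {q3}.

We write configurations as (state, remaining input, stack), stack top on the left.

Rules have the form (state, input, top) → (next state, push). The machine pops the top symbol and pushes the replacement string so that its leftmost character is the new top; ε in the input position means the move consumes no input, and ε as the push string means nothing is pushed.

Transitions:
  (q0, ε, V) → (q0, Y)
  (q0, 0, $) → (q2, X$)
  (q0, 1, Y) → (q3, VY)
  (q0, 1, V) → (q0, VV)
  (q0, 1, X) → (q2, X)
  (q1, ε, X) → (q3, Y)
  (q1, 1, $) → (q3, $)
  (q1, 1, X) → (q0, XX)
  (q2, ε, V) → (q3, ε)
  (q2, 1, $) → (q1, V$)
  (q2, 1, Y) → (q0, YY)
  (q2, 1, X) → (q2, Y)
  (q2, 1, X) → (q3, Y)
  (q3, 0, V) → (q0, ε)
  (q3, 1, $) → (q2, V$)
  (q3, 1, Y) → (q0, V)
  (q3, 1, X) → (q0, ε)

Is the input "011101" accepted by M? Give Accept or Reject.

Accept

One accepting computation: (q0, 011101, $) ⊢ (q2, 11101, X$) ⊢ (q2, 1101, Y$) ⊢ (q0, 101, YY$) ⊢ (q3, 01, VYY$) ⊢ (q0, 1, YY$) ⊢ (q3, ε, VYY$)
All input consumed and state q3 ∈ F.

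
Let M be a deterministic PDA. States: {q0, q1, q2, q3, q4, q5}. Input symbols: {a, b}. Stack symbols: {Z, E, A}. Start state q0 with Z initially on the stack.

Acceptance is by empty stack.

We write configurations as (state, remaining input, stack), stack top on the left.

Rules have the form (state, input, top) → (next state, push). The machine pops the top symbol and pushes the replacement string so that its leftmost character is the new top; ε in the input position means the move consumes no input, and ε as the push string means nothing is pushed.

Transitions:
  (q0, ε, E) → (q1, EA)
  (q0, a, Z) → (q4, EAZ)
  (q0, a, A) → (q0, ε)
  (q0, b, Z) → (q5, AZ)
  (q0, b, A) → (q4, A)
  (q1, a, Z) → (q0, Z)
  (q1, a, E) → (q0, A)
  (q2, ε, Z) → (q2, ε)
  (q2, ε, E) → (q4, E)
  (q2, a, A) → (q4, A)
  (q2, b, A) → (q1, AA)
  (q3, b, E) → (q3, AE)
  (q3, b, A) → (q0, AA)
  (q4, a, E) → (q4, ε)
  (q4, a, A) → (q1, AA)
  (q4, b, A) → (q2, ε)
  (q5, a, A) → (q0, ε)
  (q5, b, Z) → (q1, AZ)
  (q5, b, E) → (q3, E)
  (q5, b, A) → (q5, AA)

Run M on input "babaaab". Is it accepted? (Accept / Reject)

Accept

(q0, babaaab, Z)
  read b, top Z: go to q5, push AZ → (q5, abaaab, AZ)
  read a, top A: go to q0, push ε → (q0, baaab, Z)
  read b, top Z: go to q5, push AZ → (q5, aaab, AZ)
  read a, top A: go to q0, push ε → (q0, aab, Z)
  read a, top Z: go to q4, push EAZ → (q4, ab, EAZ)
  read a, top E: go to q4, push ε → (q4, b, AZ)
  read b, top A: go to q2, push ε → (q2, ε, Z)
  ε-move, top Z: go to q2, push ε → (q2, ε, ε)
All input consumed and the stack is empty.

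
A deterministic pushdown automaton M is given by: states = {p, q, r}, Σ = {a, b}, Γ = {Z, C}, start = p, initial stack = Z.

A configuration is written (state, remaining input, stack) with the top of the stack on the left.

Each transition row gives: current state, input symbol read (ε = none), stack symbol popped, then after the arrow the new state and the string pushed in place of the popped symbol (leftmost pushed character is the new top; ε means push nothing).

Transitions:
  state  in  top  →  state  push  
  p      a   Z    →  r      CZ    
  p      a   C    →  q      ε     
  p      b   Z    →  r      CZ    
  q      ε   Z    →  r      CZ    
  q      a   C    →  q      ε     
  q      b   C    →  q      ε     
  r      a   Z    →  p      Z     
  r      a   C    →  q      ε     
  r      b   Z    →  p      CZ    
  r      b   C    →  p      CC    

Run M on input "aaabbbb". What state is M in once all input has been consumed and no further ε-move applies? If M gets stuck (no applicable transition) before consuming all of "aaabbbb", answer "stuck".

stuck

(p, aaabbbb, Z) ⊢ (r, aabbbb, CZ) ⊢ (q, abbbb, Z) ⊢ (r, abbbb, CZ) ⊢ (q, bbbb, Z) ⊢ (r, bbbb, CZ) ⊢ (p, bbb, CCZ)
No transition for (p, b, top C); M blocks with input bbb remaining.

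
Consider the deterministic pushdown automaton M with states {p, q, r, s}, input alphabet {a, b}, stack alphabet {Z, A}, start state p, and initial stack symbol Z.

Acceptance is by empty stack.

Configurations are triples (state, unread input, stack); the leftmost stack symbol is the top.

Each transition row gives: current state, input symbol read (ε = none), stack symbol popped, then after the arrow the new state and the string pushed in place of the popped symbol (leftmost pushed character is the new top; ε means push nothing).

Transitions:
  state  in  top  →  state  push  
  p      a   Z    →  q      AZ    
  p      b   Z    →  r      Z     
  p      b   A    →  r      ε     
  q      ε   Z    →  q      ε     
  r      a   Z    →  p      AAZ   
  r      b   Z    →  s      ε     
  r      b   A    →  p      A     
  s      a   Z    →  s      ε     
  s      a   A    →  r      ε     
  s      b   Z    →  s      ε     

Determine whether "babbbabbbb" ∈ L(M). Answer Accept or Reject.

Accept

(p, babbbabbbb, Z) ⊢ (r, abbbabbbb, Z) ⊢ (p, bbbabbbb, AAZ) ⊢ (r, bbabbbb, AZ) ⊢ (p, babbbb, AZ) ⊢ (r, abbbb, Z) ⊢ (p, bbbb, AAZ) ⊢ (r, bbb, AZ) ⊢ (p, bb, AZ) ⊢ (r, b, Z) ⊢ (s, ε, ε)
All input consumed and the stack is empty.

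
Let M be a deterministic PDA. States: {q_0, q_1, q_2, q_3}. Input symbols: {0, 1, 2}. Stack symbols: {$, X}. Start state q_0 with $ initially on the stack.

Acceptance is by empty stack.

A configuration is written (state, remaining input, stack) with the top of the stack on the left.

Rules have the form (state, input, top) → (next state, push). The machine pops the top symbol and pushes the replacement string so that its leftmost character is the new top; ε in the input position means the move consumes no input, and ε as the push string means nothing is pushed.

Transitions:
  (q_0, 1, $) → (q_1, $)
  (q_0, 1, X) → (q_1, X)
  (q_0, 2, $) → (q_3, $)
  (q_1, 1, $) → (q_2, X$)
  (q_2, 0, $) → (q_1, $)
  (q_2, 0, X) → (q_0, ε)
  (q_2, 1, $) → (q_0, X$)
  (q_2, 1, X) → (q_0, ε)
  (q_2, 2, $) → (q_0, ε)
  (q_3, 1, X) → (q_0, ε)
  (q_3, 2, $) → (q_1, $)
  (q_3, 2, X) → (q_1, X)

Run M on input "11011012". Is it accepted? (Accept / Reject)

(q_0, 11011012, $)
  read 1, top $: go to q_1, push $ → (q_1, 1011012, $)
  read 1, top $: go to q_2, push X$ → (q_2, 011012, X$)
  read 0, top X: go to q_0, push ε → (q_0, 11012, $)
  read 1, top $: go to q_1, push $ → (q_1, 1012, $)
  read 1, top $: go to q_2, push X$ → (q_2, 012, X$)
  read 0, top X: go to q_0, push ε → (q_0, 12, $)
  read 1, top $: go to q_1, push $ → (q_1, 2, $)
No transition applies at (q_1, 2, $); input not fully consumed.

Reject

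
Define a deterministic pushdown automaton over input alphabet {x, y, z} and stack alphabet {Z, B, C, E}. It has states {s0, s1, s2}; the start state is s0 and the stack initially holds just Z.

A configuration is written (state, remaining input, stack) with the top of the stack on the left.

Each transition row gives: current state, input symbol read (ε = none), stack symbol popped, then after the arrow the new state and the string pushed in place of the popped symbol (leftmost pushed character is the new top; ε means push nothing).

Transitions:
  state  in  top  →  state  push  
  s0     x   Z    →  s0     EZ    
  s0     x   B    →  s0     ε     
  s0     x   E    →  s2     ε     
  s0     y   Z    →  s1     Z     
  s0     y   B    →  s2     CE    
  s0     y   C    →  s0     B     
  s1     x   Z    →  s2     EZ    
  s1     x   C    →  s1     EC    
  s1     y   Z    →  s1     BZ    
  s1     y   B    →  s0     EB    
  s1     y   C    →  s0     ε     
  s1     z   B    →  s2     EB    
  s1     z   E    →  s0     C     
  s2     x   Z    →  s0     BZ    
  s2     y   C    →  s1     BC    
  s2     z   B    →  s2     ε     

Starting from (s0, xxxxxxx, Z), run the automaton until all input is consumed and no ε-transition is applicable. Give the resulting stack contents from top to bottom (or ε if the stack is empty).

BZ

(s0, xxxxxxx, Z) ⊢ (s0, xxxxxx, EZ) ⊢ (s2, xxxxx, Z) ⊢ (s0, xxxx, BZ) ⊢ (s0, xxx, Z) ⊢ (s0, xx, EZ) ⊢ (s2, x, Z) ⊢ (s0, ε, BZ)
All input consumed in state s0 with stack BZ.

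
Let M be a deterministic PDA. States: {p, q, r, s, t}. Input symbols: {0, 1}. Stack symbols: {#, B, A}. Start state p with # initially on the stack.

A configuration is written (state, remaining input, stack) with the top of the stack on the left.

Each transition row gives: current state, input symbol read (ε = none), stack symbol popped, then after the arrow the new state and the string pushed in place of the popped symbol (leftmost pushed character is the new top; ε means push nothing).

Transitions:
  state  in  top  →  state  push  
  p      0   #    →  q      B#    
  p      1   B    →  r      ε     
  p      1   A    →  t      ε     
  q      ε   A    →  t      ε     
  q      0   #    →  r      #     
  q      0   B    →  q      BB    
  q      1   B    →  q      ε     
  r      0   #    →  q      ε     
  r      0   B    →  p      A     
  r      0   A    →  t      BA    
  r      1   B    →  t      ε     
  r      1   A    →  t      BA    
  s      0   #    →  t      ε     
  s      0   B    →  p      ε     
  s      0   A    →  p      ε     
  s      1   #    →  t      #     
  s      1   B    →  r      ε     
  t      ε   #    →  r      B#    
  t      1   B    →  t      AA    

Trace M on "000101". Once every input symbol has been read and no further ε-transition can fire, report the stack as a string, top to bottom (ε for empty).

(p, 000101, #)
  read 0, top #: go to q, push B# → (q, 00101, B#)
  read 0, top B: go to q, push BB → (q, 0101, BB#)
  read 0, top B: go to q, push BB → (q, 101, BBB#)
  read 1, top B: go to q, push ε → (q, 01, BB#)
  read 0, top B: go to q, push BB → (q, 1, BBB#)
  read 1, top B: go to q, push ε → (q, ε, BB#)
All input consumed in state q with stack BB#.

BB#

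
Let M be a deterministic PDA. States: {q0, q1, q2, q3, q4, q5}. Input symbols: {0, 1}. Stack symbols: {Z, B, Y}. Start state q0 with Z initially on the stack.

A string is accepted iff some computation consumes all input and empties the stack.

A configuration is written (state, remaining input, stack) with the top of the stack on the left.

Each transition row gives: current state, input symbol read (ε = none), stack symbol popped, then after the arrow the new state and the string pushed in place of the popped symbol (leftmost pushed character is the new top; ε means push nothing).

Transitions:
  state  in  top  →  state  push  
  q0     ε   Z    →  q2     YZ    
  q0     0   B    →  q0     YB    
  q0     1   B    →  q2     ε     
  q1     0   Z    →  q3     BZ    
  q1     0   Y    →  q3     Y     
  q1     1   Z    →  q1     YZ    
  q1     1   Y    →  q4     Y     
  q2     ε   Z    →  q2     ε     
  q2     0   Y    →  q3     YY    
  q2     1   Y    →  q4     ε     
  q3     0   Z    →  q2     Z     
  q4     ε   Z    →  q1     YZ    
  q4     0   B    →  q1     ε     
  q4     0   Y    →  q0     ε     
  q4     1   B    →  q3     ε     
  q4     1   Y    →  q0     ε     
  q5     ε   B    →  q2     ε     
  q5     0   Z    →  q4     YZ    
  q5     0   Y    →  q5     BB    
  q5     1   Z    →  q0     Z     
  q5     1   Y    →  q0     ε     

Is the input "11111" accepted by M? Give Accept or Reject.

Reject

(q0, 11111, Z)
  ε-move, top Z: go to q2, push YZ → (q2, 11111, YZ)
  read 1, top Y: go to q4, push ε → (q4, 1111, Z)
  ε-move, top Z: go to q1, push YZ → (q1, 1111, YZ)
  read 1, top Y: go to q4, push Y → (q4, 111, YZ)
  read 1, top Y: go to q0, push ε → (q0, 11, Z)
  ε-move, top Z: go to q2, push YZ → (q2, 11, YZ)
  read 1, top Y: go to q4, push ε → (q4, 1, Z)
  ε-move, top Z: go to q1, push YZ → (q1, 1, YZ)
  read 1, top Y: go to q4, push Y → (q4, ε, YZ)
All input consumed; stack is YZ, not empty, and no further ε-move applies.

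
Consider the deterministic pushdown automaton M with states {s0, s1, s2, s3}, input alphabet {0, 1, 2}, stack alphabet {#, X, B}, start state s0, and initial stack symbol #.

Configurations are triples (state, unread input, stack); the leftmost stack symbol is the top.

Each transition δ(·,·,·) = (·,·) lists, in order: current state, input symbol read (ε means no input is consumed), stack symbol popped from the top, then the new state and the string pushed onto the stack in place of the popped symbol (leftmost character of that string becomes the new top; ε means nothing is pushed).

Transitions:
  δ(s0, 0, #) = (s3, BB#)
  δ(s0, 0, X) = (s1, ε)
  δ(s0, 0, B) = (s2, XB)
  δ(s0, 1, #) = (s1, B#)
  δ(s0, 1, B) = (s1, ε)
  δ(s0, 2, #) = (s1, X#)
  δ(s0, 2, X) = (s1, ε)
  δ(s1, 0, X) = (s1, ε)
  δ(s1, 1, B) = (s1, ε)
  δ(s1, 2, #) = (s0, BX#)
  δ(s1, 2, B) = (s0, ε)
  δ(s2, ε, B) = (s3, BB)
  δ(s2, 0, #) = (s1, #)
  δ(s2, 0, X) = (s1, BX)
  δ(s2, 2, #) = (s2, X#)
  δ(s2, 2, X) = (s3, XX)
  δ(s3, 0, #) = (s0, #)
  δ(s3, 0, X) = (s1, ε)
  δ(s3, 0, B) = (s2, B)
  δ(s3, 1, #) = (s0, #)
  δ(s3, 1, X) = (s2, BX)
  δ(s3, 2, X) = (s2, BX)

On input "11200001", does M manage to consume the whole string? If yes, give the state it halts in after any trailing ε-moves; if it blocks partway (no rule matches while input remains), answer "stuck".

(s0, 11200001, #)
  read 1, top #: go to s1, push B# → (s1, 1200001, B#)
  read 1, top B: go to s1, push ε → (s1, 200001, #)
  read 2, top #: go to s0, push BX# → (s0, 00001, BX#)
  read 0, top B: go to s2, push XB → (s2, 0001, XBX#)
  read 0, top X: go to s1, push BX → (s1, 001, BXBX#)
No transition for (s1, 0, top B); M blocks with input 001 remaining.

stuck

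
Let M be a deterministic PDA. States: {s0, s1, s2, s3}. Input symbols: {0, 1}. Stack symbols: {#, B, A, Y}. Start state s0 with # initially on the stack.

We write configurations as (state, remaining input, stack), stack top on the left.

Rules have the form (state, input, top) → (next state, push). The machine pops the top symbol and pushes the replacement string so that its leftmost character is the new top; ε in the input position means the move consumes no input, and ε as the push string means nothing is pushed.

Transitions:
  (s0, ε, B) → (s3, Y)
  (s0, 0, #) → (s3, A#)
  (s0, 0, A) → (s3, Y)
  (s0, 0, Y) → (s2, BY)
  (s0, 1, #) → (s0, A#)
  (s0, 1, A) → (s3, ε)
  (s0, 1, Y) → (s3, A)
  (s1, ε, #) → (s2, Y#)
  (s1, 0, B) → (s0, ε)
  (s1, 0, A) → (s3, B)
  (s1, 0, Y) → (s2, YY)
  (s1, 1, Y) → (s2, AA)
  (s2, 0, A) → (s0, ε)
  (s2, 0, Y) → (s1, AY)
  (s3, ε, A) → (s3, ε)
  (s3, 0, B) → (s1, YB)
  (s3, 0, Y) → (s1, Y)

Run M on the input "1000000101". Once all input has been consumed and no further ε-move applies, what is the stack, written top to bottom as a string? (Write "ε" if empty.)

(s0, 1000000101, #)
  read 1, top #: go to s0, push A# → (s0, 000000101, A#)
  read 0, top A: go to s3, push Y → (s3, 00000101, Y#)
  read 0, top Y: go to s1, push Y → (s1, 0000101, Y#)
  read 0, top Y: go to s2, push YY → (s2, 000101, YY#)
  read 0, top Y: go to s1, push AY → (s1, 00101, AYY#)
  read 0, top A: go to s3, push B → (s3, 0101, BYY#)
  read 0, top B: go to s1, push YB → (s1, 101, YBYY#)
  read 1, top Y: go to s2, push AA → (s2, 01, AABYY#)
  read 0, top A: go to s0, push ε → (s0, 1, ABYY#)
  read 1, top A: go to s3, push ε → (s3, ε, BYY#)
All input consumed in state s3 with stack BYY#.

BYY#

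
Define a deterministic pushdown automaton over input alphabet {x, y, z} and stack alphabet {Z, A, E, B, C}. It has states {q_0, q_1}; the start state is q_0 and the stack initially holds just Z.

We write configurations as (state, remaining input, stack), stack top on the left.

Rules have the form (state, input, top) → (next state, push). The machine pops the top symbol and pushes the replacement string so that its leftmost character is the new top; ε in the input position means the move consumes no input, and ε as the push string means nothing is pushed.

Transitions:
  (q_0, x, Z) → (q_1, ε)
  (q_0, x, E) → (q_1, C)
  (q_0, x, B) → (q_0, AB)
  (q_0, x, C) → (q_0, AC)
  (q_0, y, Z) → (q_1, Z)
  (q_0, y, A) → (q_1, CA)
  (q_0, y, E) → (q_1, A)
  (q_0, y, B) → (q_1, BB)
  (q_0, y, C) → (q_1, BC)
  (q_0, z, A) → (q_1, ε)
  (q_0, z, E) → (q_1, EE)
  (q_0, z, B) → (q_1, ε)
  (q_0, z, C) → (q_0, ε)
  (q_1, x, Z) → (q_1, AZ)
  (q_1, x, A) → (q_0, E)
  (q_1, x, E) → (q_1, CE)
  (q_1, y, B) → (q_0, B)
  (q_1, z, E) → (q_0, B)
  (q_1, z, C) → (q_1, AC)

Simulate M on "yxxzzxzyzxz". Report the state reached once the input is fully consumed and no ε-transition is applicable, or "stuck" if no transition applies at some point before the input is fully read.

q_1

(q_0, yxxzzxzyzxz, Z) ⊢ (q_1, xxzzxzyzxz, Z) ⊢ (q_1, xzzxzyzxz, AZ) ⊢ (q_0, zzxzyzxz, EZ) ⊢ (q_1, zxzyzxz, EEZ) ⊢ (q_0, xzyzxz, BEZ) ⊢ (q_0, zyzxz, ABEZ) ⊢ (q_1, yzxz, BEZ) ⊢ (q_0, zxz, BEZ) ⊢ (q_1, xz, EZ) ⊢ (q_1, z, CEZ) ⊢ (q_1, ε, ACEZ)
All input consumed; M is in state q_1.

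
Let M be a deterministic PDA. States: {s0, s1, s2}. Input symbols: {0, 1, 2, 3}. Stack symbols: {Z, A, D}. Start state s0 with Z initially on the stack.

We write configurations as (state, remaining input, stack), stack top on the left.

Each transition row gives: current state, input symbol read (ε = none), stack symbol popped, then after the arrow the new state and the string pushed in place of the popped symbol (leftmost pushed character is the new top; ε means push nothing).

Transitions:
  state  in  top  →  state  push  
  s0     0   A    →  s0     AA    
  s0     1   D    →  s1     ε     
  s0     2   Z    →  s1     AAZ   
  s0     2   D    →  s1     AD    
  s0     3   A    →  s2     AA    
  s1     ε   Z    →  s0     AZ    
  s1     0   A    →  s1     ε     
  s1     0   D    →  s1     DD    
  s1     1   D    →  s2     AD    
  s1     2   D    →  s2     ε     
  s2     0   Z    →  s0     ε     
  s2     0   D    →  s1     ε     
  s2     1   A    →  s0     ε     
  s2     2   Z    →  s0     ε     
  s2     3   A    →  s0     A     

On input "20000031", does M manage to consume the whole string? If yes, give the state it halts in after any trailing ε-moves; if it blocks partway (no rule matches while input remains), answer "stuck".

s0

(s0, 20000031, Z)
  read 2, top Z: go to s1, push AAZ → (s1, 0000031, AAZ)
  read 0, top A: go to s1, push ε → (s1, 000031, AZ)
  read 0, top A: go to s1, push ε → (s1, 00031, Z)
  ε-move, top Z: go to s0, push AZ → (s0, 00031, AZ)
  read 0, top A: go to s0, push AA → (s0, 0031, AAZ)
  read 0, top A: go to s0, push AA → (s0, 031, AAAZ)
  read 0, top A: go to s0, push AA → (s0, 31, AAAAZ)
  read 3, top A: go to s2, push AA → (s2, 1, AAAAAZ)
  read 1, top A: go to s0, push ε → (s0, ε, AAAAZ)
All input consumed; M is in state s0.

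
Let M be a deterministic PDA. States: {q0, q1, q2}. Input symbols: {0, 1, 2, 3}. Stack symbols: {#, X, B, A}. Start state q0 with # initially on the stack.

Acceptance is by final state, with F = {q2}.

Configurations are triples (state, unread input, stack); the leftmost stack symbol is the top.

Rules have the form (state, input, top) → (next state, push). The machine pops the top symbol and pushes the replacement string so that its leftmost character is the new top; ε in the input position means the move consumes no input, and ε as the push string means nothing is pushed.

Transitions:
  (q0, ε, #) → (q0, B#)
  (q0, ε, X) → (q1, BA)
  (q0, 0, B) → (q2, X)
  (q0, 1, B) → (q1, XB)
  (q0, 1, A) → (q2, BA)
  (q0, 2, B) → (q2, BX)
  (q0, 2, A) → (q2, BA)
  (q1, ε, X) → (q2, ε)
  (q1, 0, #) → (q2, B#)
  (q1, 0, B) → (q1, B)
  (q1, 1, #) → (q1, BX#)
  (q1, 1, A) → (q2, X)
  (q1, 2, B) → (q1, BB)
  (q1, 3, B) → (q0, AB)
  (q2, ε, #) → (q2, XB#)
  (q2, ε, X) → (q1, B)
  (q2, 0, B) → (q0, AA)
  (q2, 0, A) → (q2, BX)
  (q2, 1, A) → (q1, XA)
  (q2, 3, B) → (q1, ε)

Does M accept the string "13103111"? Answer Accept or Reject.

(q0, 13103111, #) ⊢ (q0, 13103111, B#) ⊢ (q1, 3103111, XB#) ⊢ (q2, 3103111, B#) ⊢ (q1, 103111, #) ⊢ (q1, 03111, BX#) ⊢ (q1, 3111, BX#) ⊢ (q0, 111, ABX#) ⊢ (q2, 11, BABX#)
No transition applies at (q2, 11, BABX#); input not fully consumed.

Reject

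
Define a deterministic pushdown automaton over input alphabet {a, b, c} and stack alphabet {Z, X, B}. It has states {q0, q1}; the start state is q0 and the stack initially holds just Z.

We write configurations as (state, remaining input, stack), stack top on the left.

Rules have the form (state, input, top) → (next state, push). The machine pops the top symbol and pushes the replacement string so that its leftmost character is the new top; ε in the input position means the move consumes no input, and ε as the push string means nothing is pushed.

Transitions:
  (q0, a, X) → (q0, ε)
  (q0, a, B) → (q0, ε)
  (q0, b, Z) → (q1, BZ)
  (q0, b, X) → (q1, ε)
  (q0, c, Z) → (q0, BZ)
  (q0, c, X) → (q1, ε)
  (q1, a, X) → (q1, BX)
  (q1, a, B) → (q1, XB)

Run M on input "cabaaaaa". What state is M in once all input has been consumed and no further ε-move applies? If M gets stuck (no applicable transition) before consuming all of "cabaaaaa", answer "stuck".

(q0, cabaaaaa, Z)
  read c, top Z: go to q0, push BZ → (q0, abaaaaa, BZ)
  read a, top B: go to q0, push ε → (q0, baaaaa, Z)
  read b, top Z: go to q1, push BZ → (q1, aaaaa, BZ)
  read a, top B: go to q1, push XB → (q1, aaaa, XBZ)
  read a, top X: go to q1, push BX → (q1, aaa, BXBZ)
  read a, top B: go to q1, push XB → (q1, aa, XBXBZ)
  read a, top X: go to q1, push BX → (q1, a, BXBXBZ)
  read a, top B: go to q1, push XB → (q1, ε, XBXBXBZ)
All input consumed; M is in state q1.

q1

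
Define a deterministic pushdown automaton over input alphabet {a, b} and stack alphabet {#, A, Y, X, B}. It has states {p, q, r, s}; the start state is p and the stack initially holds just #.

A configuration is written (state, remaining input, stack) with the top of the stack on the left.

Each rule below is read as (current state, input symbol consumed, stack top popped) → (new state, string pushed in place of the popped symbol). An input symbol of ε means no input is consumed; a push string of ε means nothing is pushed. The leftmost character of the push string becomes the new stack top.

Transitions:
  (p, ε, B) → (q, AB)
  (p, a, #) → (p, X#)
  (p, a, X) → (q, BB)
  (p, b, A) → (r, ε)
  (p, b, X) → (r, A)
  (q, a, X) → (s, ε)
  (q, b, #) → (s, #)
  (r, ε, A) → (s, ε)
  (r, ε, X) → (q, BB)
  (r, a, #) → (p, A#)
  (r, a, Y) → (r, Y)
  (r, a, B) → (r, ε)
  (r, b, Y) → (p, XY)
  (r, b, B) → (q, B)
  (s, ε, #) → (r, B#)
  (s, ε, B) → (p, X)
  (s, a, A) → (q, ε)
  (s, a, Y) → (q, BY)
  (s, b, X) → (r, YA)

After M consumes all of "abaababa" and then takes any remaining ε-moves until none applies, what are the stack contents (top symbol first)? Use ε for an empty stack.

(p, abaababa, #)
  read a, top #: go to p, push X# → (p, baababa, X#)
  read b, top X: go to r, push A → (r, aababa, A#)
  ε-move, top A: go to s, push ε → (s, aababa, #)
  ε-move, top #: go to r, push B# → (r, aababa, B#)
  read a, top B: go to r, push ε → (r, ababa, #)
  read a, top #: go to p, push A# → (p, baba, A#)
  read b, top A: go to r, push ε → (r, aba, #)
  read a, top #: go to p, push A# → (p, ba, A#)
  read b, top A: go to r, push ε → (r, a, #)
  read a, top #: go to p, push A# → (p, ε, A#)
All input consumed in state p with stack A#.

A#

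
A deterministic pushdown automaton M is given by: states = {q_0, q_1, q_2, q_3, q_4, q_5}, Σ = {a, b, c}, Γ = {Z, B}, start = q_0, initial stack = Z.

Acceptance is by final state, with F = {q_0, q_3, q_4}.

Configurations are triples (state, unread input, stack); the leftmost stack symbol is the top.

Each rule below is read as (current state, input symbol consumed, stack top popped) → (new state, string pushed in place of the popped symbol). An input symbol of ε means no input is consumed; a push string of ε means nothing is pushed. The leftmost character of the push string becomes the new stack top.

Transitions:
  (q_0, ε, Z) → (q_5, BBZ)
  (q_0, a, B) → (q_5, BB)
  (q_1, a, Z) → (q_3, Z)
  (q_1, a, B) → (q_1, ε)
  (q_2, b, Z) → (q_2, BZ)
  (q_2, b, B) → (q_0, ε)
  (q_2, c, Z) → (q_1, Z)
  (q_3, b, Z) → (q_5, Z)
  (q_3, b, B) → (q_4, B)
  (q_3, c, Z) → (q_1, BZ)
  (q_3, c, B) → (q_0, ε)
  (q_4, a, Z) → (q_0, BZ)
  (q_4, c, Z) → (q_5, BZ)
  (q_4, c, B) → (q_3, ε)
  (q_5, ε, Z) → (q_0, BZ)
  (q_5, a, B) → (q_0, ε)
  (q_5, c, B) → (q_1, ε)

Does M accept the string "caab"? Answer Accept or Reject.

(q_0, caab, Z)
  ε-move, top Z: go to q_5, push BBZ → (q_5, caab, BBZ)
  read c, top B: go to q_1, push ε → (q_1, aab, BZ)
  read a, top B: go to q_1, push ε → (q_1, ab, Z)
  read a, top Z: go to q_3, push Z → (q_3, b, Z)
  read b, top Z: go to q_5, push Z → (q_5, ε, Z)
  ε-move, top Z: go to q_0, push BZ → (q_0, ε, BZ)
All input consumed; state q_0 ∈ F.

Accept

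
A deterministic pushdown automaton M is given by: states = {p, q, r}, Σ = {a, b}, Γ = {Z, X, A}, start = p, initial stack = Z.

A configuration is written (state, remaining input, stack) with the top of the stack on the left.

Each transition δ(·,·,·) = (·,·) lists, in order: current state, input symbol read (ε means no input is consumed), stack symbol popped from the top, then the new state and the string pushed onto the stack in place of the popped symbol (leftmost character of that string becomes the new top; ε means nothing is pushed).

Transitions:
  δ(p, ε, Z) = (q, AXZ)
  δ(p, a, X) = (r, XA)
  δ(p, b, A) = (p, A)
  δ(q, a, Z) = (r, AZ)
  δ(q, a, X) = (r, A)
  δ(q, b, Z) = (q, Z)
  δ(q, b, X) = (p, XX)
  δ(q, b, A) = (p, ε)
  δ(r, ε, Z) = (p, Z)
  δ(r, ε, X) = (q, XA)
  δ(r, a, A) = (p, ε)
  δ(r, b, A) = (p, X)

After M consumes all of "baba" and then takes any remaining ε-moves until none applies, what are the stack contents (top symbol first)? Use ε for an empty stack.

XAAXAAZ

(p, baba, Z)
  ε-move, top Z: go to q, push AXZ → (q, baba, AXZ)
  read b, top A: go to p, push ε → (p, aba, XZ)
  read a, top X: go to r, push XA → (r, ba, XAZ)
  ε-move, top X: go to q, push XA → (q, ba, XAAZ)
  read b, top X: go to p, push XX → (p, a, XXAAZ)
  read a, top X: go to r, push XA → (r, ε, XAXAAZ)
  ε-move, top X: go to q, push XA → (q, ε, XAAXAAZ)
All input consumed in state q with stack XAAXAAZ.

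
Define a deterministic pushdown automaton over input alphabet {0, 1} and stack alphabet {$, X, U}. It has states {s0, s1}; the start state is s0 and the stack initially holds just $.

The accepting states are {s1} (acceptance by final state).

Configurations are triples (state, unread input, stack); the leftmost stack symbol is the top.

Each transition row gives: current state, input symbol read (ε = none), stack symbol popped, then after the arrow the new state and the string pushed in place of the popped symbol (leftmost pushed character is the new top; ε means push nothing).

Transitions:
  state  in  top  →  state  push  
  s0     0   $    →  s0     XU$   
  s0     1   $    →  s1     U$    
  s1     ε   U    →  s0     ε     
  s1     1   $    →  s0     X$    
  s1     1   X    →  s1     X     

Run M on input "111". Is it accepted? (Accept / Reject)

(s0, 111, $)
  read 1, top $: go to s1, push U$ → (s1, 11, U$)
  ε-move, top U: go to s0, push ε → (s0, 11, $)
  read 1, top $: go to s1, push U$ → (s1, 1, U$)
  ε-move, top U: go to s0, push ε → (s0, 1, $)
  read 1, top $: go to s1, push U$ → (s1, ε, U$)
All input consumed; state s1 ∈ F.

Accept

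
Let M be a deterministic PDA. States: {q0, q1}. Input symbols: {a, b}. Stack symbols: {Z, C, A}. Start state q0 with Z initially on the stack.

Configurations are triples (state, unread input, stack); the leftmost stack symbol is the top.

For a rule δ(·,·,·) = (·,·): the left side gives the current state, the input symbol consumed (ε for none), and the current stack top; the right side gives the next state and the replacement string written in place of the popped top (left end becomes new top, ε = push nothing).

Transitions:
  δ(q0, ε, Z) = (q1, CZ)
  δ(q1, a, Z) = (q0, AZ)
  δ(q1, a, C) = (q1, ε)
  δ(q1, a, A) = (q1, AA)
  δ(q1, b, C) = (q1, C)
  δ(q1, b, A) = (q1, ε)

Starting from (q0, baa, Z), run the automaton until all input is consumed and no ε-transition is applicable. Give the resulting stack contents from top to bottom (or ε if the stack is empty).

AZ

(q0, baa, Z)
  ε-move, top Z: go to q1, push CZ → (q1, baa, CZ)
  read b, top C: go to q1, push C → (q1, aa, CZ)
  read a, top C: go to q1, push ε → (q1, a, Z)
  read a, top Z: go to q0, push AZ → (q0, ε, AZ)
All input consumed in state q0 with stack AZ.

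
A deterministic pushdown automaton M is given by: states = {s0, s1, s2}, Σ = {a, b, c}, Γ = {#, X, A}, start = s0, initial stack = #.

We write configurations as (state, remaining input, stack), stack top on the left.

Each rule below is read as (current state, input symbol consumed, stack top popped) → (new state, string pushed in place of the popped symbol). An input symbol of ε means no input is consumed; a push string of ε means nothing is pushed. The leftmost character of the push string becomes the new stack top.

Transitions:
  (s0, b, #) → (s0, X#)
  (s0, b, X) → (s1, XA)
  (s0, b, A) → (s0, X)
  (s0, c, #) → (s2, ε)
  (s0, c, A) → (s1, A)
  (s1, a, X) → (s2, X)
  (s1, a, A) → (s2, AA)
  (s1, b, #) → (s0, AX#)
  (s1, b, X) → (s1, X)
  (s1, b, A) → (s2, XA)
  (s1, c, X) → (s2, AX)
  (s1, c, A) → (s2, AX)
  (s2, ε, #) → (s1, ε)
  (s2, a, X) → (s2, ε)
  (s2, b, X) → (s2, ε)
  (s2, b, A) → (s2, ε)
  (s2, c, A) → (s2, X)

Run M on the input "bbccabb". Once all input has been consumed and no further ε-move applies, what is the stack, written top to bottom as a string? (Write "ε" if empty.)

ε

(s0, bbccabb, #) ⊢ (s0, bccabb, X#) ⊢ (s1, ccabb, XA#) ⊢ (s2, cabb, AXA#) ⊢ (s2, abb, XXA#) ⊢ (s2, bb, XA#) ⊢ (s2, b, A#) ⊢ (s2, ε, #) ⊢ (s1, ε, ε)
All input consumed in state s1 with stack ε.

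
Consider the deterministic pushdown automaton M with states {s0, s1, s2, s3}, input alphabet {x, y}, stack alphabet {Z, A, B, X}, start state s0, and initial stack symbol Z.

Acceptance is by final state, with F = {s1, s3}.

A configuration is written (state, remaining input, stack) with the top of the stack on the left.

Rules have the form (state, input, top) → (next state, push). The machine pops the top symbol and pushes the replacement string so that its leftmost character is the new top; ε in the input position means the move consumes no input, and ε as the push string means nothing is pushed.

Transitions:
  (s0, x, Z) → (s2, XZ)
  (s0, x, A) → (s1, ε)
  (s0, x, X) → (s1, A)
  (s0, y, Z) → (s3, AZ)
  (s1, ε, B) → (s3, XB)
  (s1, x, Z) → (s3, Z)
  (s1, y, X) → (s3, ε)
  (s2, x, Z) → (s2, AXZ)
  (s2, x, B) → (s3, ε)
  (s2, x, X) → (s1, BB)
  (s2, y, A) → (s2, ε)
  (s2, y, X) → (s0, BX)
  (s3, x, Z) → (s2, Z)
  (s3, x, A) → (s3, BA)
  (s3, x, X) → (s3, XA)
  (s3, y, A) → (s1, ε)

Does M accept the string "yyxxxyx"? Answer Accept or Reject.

Accept

(s0, yyxxxyx, Z)
  read y, top Z: go to s3, push AZ → (s3, yxxxyx, AZ)
  read y, top A: go to s1, push ε → (s1, xxxyx, Z)
  read x, top Z: go to s3, push Z → (s3, xxyx, Z)
  read x, top Z: go to s2, push Z → (s2, xyx, Z)
  read x, top Z: go to s2, push AXZ → (s2, yx, AXZ)
  read y, top A: go to s2, push ε → (s2, x, XZ)
  read x, top X: go to s1, push BB → (s1, ε, BBZ)
All input consumed; state s1 ∈ F.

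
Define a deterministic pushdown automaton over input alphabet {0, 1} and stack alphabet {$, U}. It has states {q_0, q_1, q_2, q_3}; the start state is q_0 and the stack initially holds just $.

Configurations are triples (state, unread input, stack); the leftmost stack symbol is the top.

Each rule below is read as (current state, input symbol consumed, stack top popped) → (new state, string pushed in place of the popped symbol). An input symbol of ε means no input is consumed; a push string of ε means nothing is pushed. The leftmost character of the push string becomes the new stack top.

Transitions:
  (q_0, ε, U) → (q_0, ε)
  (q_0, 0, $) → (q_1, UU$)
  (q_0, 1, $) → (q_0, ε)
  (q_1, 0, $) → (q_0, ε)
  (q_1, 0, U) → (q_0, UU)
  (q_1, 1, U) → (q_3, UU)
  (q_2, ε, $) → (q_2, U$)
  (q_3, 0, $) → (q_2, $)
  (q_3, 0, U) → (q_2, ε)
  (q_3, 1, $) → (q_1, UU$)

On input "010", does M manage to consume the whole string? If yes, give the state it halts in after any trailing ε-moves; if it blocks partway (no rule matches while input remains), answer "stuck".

q_2

(q_0, 010, $)
  read 0, top $: go to q_1, push UU$ → (q_1, 10, UU$)
  read 1, top U: go to q_3, push UU → (q_3, 0, UUU$)
  read 0, top U: go to q_2, push ε → (q_2, ε, UU$)
All input consumed; M is in state q_2.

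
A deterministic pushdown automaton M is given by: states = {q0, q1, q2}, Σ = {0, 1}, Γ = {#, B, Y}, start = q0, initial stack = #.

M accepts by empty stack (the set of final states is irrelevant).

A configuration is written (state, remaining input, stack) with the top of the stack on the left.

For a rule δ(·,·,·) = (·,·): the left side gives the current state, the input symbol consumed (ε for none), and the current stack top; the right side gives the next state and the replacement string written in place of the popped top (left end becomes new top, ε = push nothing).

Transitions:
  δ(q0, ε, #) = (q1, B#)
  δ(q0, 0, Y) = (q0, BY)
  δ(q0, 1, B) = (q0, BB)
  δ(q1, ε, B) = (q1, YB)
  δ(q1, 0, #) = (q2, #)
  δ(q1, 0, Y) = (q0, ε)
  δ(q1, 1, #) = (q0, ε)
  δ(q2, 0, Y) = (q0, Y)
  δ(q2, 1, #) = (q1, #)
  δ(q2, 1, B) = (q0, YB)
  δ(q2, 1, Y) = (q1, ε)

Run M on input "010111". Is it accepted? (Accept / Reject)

(q0, 010111, #) ⊢ (q1, 010111, B#) ⊢ (q1, 010111, YB#) ⊢ (q0, 10111, B#) ⊢ (q0, 0111, BB#)
No transition applies at (q0, 0111, BB#); input not fully consumed.

Reject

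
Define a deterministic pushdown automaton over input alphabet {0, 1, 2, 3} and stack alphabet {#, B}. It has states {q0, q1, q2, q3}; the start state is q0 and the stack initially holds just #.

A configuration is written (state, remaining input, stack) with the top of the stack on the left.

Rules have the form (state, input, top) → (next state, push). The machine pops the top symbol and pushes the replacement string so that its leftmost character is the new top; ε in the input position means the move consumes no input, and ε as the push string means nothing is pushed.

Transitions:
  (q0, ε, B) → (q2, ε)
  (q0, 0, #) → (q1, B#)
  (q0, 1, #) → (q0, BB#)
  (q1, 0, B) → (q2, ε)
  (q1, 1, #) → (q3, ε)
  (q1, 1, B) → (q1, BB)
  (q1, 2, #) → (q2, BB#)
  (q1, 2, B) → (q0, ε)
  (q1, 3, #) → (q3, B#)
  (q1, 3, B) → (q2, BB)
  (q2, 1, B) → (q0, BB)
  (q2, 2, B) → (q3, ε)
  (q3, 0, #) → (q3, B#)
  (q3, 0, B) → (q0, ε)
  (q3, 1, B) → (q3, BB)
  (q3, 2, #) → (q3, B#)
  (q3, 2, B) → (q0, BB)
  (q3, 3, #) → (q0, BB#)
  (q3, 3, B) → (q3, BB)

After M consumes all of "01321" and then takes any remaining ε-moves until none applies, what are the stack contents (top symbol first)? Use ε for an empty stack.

BBB#

(q0, 01321, #) ⊢ (q1, 1321, B#) ⊢ (q1, 321, BB#) ⊢ (q2, 21, BBB#) ⊢ (q3, 1, BB#) ⊢ (q3, ε, BBB#)
All input consumed in state q3 with stack BBB#.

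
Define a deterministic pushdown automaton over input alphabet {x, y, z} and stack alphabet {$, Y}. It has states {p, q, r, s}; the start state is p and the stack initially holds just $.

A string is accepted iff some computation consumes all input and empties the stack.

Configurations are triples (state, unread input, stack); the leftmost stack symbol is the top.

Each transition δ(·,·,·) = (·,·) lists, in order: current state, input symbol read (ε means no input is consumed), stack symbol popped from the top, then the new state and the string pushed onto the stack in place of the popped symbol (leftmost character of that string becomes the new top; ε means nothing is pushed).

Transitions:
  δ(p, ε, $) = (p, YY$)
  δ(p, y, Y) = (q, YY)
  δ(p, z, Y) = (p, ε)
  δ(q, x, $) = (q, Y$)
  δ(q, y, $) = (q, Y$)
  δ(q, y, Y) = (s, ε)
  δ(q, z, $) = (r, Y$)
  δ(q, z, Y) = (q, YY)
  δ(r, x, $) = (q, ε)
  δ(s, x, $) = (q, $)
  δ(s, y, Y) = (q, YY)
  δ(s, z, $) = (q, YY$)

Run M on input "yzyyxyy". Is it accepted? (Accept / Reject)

Reject

(p, yzyyxyy, $)
  ε-move, top $: go to p, push YY$ → (p, yzyyxyy, YY$)
  read y, top Y: go to q, push YY → (q, zyyxyy, YYY$)
  read z, top Y: go to q, push YY → (q, yyxyy, YYYY$)
  read y, top Y: go to s, push ε → (s, yxyy, YYY$)
  read y, top Y: go to q, push YY → (q, xyy, YYYY$)
No transition applies at (q, xyy, YYYY$); input not fully consumed.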